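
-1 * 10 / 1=-10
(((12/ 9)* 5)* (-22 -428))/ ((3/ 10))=-10000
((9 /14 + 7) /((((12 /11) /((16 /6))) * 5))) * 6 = 2354 /105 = 22.42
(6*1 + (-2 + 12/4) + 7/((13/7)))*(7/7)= 140/13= 10.77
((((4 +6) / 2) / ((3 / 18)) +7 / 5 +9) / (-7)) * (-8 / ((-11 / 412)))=-665792 / 385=-1729.33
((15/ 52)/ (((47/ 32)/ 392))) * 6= 282240/ 611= 461.93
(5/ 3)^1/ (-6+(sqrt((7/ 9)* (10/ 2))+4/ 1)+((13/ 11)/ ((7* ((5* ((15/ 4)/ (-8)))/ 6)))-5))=-413114625/ 1712515366-18528125* sqrt(35)/ 1712515366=-0.31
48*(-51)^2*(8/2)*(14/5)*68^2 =32328640512/5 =6465728102.40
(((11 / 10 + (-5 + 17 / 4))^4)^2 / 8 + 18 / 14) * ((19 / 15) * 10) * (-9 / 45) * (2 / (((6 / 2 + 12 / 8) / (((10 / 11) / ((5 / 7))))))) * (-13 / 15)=455280367340929 / 285120000000000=1.60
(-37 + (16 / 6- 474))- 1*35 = -1630 / 3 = -543.33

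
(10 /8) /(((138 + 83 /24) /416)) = 2496 /679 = 3.68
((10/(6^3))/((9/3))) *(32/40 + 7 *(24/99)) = 103/2673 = 0.04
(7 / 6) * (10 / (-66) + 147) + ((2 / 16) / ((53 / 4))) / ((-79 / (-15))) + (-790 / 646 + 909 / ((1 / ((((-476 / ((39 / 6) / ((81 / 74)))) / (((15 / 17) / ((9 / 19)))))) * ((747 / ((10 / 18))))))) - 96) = -169357955739632343389 / 3219999160950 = -52595652.13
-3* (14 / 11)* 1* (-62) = 2604 / 11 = 236.73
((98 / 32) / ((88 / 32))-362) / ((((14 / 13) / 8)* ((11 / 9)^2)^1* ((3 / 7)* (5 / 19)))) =-105897051 / 6655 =-15912.40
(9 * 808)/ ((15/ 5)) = 2424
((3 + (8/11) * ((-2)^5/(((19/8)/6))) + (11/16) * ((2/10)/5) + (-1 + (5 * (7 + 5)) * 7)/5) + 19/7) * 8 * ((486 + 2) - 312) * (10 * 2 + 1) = 431842872/475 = 909142.89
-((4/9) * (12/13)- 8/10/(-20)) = -439/975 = -0.45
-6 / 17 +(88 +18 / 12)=3031 / 34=89.15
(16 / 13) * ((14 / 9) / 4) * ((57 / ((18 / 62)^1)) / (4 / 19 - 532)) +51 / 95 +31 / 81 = 0.74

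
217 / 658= 0.33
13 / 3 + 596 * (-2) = -1187.67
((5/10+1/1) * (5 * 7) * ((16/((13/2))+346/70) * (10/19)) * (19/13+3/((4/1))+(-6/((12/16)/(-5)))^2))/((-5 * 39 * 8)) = -14773065/70304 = -210.13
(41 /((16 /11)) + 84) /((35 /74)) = 237.20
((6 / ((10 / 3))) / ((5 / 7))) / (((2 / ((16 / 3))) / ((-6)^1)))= -1008 / 25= -40.32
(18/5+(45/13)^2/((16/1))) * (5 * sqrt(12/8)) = 58797 * sqrt(6)/5408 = 26.63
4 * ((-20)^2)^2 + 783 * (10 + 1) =648613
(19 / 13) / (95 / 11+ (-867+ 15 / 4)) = -836 / 488839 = -0.00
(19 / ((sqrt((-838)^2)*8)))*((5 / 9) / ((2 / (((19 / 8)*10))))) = 0.02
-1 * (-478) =478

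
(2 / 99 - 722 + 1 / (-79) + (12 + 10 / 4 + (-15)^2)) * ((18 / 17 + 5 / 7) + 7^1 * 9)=-29086704538 / 930699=-31252.54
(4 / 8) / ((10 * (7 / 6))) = 3 / 70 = 0.04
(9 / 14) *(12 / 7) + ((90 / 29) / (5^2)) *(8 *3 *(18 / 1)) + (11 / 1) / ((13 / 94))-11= 11385657 / 92365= 123.27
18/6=3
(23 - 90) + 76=9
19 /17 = 1.12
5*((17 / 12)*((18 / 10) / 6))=17 / 8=2.12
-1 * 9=-9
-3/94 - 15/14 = -363/329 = -1.10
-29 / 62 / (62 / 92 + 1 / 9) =-6003 / 10075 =-0.60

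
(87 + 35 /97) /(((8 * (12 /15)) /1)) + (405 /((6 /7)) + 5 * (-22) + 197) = 889529 /1552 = 573.15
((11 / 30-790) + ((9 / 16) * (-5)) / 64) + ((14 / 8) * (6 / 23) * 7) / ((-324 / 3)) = -836962927 / 1059840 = -789.71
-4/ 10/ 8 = -1/ 20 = -0.05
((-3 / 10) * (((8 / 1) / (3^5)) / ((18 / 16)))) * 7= -224 / 3645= -0.06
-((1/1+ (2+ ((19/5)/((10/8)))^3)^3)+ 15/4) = -415963848162859579/15258789062500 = -27260.61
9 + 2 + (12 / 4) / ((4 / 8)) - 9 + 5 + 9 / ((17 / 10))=18.29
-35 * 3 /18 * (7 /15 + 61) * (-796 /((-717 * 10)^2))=642173 /115670025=0.01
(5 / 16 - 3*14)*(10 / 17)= -3335 / 136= -24.52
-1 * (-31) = 31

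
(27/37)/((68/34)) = 27/74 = 0.36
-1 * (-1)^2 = -1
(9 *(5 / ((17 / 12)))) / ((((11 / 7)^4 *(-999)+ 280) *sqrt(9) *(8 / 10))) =-540225 / 237219343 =-0.00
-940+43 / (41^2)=-939.97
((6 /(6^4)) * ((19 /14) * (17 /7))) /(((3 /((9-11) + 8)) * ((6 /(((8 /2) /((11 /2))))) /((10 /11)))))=1615 /480249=0.00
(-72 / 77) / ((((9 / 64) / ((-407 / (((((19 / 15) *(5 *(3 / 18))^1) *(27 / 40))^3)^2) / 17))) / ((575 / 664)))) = 356935270400000000 / 338746009478373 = 1053.70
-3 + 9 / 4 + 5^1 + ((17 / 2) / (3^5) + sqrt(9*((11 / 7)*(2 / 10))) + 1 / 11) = 3*sqrt(385) / 35 + 46787 / 10692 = 6.06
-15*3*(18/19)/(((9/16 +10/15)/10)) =-388800/1121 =-346.83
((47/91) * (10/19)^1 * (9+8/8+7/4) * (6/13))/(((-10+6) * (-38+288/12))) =33135/1258712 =0.03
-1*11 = -11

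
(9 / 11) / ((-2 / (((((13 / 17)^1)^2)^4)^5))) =-3250697832760783013369287898772061408898858409 / 363395492389171132062343618249694848637488001990422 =-0.00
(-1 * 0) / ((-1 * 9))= 0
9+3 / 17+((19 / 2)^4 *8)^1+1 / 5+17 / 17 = 11079049 / 170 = 65170.88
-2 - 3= -5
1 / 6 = 0.17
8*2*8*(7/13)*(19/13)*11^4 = 249248384/169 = 1474842.51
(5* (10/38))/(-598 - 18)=-25/11704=-0.00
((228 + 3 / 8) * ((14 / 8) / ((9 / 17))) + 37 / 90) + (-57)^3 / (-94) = 184458839 / 67680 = 2725.46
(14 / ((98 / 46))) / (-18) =-23 / 63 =-0.37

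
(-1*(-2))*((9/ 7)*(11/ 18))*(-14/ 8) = -11/ 4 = -2.75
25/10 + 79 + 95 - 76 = 100.50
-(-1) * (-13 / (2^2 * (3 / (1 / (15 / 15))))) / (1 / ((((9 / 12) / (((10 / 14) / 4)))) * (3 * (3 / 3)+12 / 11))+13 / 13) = -819 / 800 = -1.02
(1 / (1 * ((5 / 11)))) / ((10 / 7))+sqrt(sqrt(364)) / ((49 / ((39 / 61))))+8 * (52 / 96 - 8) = -8719 / 150+39 * sqrt(2) * 91^(1 / 4) / 2989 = -58.07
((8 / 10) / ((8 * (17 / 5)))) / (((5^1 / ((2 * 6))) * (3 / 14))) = 28 / 85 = 0.33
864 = 864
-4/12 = -1/3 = -0.33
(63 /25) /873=7 /2425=0.00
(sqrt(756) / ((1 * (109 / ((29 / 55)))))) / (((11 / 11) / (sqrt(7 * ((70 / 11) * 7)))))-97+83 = -14+8526 * sqrt(330) / 65945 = -11.65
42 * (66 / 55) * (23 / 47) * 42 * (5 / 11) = 243432 / 517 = 470.85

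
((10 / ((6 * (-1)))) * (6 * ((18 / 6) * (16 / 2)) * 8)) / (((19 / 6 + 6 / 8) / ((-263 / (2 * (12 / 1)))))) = 252480 / 47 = 5371.91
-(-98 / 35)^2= -196 / 25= -7.84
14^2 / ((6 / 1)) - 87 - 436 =-1471 / 3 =-490.33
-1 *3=-3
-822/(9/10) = -2740/3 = -913.33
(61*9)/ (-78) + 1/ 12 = -6.96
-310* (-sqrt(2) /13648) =0.03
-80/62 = -40/31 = -1.29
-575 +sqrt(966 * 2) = -531.05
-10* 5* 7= -350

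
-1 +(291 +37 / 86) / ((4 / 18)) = 225395 / 172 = 1310.44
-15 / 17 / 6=-5 / 34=-0.15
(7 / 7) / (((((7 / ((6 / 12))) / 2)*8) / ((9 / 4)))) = 9 / 224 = 0.04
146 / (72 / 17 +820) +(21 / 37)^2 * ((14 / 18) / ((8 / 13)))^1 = 22415593 / 38364856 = 0.58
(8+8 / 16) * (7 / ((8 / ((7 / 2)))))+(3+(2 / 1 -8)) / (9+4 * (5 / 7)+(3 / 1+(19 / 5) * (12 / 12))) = 540589 / 20896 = 25.87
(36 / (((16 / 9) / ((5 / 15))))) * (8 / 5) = 54 / 5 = 10.80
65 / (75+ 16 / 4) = 65 / 79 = 0.82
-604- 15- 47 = -666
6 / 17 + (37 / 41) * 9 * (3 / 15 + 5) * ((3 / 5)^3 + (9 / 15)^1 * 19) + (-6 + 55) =235213447 / 435625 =539.94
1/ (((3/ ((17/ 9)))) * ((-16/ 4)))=-17/ 108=-0.16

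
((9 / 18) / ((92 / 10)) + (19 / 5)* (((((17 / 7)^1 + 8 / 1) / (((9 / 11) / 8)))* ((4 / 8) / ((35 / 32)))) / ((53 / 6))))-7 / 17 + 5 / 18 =18253195139 / 913884300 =19.97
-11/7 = -1.57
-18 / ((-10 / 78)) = 702 / 5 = 140.40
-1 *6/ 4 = -3/ 2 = -1.50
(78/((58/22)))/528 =13/232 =0.06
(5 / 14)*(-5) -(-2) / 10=-111 / 70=-1.59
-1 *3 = -3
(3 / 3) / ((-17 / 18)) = -18 / 17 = -1.06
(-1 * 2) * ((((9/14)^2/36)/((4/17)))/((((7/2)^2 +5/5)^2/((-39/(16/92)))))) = 137241/1101128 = 0.12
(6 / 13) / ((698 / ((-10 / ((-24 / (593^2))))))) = 1758245 / 18148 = 96.88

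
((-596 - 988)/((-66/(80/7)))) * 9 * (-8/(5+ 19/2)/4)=-69120/203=-340.49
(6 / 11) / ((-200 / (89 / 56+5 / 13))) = -4311 / 800800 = -0.01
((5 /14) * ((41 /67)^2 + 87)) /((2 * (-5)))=-14008 /4489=-3.12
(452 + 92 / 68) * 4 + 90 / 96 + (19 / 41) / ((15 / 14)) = 303576697 / 167280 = 1814.78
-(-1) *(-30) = -30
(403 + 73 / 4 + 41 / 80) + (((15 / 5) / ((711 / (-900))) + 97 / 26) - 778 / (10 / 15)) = -61234193 / 82160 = -745.30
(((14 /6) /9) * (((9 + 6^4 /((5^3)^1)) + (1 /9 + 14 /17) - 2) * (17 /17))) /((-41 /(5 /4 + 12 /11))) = -126188699 /465770250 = -0.27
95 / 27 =3.52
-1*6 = -6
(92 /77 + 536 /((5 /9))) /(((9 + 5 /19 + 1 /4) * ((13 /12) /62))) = 7009721984 /1206205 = 5811.39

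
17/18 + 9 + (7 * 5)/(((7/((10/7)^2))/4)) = 44771/882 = 50.76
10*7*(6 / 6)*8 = 560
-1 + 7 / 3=4 / 3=1.33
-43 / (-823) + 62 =51069 / 823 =62.05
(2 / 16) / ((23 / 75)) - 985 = -181165 / 184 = -984.59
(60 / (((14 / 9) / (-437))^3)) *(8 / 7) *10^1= -36502540342200 / 2401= -15203057202.08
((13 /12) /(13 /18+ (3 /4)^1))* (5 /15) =13 /53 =0.25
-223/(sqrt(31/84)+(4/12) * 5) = -93660/607+1338 * sqrt(651)/607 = -98.06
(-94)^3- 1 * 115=-830699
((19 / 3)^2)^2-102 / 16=1038437 / 648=1602.53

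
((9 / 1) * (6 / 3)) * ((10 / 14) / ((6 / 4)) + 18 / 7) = 384 / 7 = 54.86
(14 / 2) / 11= 7 / 11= 0.64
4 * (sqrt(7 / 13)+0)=4 * sqrt(91) / 13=2.94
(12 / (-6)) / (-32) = 1 / 16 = 0.06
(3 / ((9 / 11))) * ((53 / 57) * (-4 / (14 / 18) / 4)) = -4.38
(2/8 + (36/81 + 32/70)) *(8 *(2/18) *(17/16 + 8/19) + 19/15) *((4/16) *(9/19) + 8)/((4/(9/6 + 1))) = 3957975407/261999360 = 15.11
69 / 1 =69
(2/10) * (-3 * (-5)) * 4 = 12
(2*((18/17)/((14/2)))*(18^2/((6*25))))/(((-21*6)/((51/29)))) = -324/35525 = -0.01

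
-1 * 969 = -969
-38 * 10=-380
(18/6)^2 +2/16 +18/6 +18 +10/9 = 2249/72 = 31.24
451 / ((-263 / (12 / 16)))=-1353 / 1052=-1.29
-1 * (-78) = 78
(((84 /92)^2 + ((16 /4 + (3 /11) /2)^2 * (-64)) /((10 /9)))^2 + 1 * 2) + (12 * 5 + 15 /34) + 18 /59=199235113774184618299 /205472176862150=969645.22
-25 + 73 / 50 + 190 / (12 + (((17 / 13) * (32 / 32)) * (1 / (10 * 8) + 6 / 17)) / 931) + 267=21520136603 / 82995550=259.29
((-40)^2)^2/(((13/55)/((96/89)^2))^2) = 657733976064000000/10603438729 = 62030251.97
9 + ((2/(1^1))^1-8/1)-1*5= -2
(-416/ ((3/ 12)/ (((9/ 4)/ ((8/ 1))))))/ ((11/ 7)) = -3276/ 11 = -297.82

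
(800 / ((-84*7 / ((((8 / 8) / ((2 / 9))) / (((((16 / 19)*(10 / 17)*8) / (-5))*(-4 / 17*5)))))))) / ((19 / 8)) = -4335 / 1568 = -2.76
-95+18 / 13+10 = -1087 / 13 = -83.62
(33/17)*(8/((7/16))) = 4224/119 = 35.50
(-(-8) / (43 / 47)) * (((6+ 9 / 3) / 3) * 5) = 5640 / 43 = 131.16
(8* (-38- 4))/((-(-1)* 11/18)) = -6048/11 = -549.82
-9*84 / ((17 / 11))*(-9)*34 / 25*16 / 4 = 23950.08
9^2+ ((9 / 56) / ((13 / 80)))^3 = 61768251 / 753571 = 81.97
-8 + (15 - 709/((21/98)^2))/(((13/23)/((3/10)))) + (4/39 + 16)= -3189907/390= -8179.25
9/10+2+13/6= 76/15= 5.07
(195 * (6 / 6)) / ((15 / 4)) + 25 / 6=337 / 6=56.17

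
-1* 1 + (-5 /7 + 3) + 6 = 51 /7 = 7.29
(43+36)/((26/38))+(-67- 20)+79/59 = 22857/767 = 29.80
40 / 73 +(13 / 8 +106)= 63173 / 584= 108.17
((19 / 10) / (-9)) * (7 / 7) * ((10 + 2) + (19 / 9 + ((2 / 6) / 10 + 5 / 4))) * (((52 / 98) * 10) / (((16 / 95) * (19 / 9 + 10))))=-13004303 / 1538208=-8.45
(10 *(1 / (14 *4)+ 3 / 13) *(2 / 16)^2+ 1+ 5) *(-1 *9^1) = -1266129 / 23296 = -54.35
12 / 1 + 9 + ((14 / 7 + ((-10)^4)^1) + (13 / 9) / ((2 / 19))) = 180661 / 18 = 10036.72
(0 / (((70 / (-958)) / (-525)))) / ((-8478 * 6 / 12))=0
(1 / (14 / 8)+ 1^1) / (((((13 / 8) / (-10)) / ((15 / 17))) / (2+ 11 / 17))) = -594000 / 26299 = -22.59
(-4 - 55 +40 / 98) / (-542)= 2871 / 26558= 0.11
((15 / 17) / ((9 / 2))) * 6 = 20 / 17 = 1.18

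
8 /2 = 4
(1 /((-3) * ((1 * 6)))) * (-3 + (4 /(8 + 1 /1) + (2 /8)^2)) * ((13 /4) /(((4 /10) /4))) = 23335 /5184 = 4.50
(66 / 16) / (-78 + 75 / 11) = -121 / 2088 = -0.06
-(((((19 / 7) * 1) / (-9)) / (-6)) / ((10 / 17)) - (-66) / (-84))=0.70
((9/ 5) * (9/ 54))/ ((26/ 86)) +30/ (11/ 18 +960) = 2300739/ 2247830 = 1.02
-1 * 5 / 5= -1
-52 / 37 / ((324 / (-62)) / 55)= 44330 / 2997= 14.79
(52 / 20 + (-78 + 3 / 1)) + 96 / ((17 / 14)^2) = -10538 / 1445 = -7.29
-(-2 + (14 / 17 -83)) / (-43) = -1431 / 731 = -1.96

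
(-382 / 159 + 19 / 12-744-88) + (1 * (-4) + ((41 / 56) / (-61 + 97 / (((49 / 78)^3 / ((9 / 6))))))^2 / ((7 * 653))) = -21285916041778080865103911 / 25436697066380290590912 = -836.82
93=93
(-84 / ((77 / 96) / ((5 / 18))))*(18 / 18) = -29.09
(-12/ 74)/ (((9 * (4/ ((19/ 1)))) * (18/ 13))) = -247/ 3996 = -0.06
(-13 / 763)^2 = 169 / 582169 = 0.00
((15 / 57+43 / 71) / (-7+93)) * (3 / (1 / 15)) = 0.45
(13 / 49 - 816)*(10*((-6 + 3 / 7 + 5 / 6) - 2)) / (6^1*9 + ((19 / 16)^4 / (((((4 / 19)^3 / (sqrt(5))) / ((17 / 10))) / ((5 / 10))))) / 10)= 143279400205384270479360000 / 61560811261538847401633 - 144193431577145027801907200*sqrt(5) / 184682433784616542204899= 581.60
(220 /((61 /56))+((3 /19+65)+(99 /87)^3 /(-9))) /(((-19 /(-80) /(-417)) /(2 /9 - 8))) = 5873929180924000 /1611210507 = 3645662.16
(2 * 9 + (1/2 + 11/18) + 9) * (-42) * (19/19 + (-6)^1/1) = 17710/3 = 5903.33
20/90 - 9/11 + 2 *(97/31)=17377/3069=5.66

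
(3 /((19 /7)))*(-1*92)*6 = -11592 /19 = -610.11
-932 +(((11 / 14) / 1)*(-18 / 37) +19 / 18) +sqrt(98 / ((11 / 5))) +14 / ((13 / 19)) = -55203893 / 60606 +7*sqrt(110) / 11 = -904.19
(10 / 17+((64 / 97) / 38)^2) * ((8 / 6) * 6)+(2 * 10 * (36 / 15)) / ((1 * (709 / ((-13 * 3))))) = 84661711680 / 40939810397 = 2.07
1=1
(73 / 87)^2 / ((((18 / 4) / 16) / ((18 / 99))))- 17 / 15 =-2540929 / 3746655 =-0.68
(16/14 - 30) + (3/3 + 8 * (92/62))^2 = 920285/6727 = 136.80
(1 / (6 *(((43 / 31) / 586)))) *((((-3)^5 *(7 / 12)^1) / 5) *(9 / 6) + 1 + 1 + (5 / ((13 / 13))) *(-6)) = -25623143 / 5160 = -4965.73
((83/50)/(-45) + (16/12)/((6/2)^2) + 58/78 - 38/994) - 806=-35115456289/43611750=-805.18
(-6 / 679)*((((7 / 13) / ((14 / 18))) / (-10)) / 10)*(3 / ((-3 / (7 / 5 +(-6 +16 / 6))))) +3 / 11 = 6623121 / 24274250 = 0.27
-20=-20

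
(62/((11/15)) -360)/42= -505/77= -6.56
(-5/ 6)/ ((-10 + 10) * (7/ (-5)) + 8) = -5/ 48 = -0.10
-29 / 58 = -1 / 2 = -0.50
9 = 9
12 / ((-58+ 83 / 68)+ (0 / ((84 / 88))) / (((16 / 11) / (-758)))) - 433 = -557543 / 1287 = -433.21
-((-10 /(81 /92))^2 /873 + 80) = -459066640 /5727753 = -80.15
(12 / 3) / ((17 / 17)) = 4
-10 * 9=-90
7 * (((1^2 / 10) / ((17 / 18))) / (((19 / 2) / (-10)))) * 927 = -233604 / 323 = -723.23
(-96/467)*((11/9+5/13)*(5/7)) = -30080/127491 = -0.24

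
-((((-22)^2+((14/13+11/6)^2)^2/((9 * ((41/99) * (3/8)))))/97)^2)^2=-8614580371359871424646845367120555653719140625/9286692765801423191513479700365515493594896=-927.63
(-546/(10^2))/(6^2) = -0.15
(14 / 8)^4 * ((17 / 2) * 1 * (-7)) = -285719 / 512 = -558.04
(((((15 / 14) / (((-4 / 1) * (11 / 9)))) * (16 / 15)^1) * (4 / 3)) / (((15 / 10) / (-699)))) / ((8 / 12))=217.87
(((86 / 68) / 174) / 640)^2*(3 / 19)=1849 / 90792217804800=0.00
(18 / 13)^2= 324 / 169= 1.92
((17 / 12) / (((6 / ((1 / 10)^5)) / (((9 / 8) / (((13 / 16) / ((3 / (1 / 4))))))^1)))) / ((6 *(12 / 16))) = 17 / 1950000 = 0.00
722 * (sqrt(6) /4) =442.13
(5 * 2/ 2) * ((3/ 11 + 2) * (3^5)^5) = 105911076180375/ 11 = 9628279652761.36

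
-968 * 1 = -968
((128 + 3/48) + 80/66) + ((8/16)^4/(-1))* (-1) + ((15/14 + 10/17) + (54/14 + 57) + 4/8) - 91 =101.35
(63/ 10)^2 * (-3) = -11907/ 100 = -119.07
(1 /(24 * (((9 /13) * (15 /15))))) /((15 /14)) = 91 /1620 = 0.06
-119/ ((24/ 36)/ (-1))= 357/ 2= 178.50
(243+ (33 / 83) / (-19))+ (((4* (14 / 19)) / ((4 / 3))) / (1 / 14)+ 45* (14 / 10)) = 336.93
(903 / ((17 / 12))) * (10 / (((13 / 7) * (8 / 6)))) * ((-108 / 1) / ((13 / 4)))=-245760480 / 2873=-85541.41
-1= -1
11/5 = 2.20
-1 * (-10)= 10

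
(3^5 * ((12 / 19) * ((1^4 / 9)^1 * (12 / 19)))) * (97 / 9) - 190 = -26686 / 361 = -73.92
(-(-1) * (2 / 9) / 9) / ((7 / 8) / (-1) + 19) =16 / 11745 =0.00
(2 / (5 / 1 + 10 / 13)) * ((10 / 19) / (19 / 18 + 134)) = 24 / 17765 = 0.00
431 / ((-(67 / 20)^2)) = -172400 / 4489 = -38.40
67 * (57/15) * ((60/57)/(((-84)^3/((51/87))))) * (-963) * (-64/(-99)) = 487492/2954259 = 0.17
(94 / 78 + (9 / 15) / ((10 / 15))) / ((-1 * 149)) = -821 / 58110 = -0.01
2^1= 2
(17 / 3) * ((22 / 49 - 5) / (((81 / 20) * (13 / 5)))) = -379100 / 154791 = -2.45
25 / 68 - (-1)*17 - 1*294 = -18811 / 68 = -276.63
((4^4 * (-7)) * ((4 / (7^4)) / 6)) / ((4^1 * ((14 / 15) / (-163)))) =52160 / 2401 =21.72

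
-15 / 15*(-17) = 17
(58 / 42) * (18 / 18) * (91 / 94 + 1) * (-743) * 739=-2945798105 / 1974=-1492298.94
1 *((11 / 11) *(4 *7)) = 28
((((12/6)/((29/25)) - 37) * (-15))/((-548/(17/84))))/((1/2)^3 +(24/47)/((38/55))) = -0.23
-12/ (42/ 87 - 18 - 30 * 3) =174/ 1559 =0.11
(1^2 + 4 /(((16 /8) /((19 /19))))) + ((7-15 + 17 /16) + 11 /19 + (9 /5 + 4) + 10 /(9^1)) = 48599 /13680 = 3.55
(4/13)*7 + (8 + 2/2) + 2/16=1173/104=11.28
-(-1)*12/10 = 1.20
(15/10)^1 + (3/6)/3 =5/3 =1.67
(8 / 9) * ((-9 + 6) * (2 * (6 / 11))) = -32 / 11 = -2.91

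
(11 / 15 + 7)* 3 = 116 / 5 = 23.20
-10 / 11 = -0.91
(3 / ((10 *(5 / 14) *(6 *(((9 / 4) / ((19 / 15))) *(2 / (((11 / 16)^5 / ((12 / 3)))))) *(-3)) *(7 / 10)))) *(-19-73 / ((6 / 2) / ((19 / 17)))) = 1802321741 / 54145843200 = 0.03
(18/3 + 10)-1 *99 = -83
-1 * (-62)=62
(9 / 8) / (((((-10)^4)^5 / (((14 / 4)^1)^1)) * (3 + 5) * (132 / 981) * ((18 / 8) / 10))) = 2289 / 14080000000000000000000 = 0.00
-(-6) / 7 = 6 / 7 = 0.86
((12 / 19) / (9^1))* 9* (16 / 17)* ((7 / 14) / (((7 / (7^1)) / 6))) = 576 / 323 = 1.78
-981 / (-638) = 981 / 638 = 1.54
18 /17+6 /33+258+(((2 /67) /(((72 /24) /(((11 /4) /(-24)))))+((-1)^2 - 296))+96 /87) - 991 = -53663509189 /52321104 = -1025.66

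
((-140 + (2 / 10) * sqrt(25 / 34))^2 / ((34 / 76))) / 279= 12661619 / 80631 - 5320 * sqrt(34) / 80631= 156.65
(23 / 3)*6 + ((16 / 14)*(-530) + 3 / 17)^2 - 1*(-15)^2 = 5189964662 / 14161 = 366497.05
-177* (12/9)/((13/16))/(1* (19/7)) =-26432/247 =-107.01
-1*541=-541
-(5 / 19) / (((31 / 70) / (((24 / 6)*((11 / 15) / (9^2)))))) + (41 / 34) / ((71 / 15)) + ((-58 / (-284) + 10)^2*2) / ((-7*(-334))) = 0.32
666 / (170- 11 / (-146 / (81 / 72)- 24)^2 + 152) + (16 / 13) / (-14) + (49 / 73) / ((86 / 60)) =431418268765882 / 176181430770709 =2.45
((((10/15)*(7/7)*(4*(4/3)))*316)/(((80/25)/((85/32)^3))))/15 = 438.69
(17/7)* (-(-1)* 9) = 21.86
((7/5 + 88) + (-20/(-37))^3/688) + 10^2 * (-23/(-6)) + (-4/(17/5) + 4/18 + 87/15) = 795757188992/1666230435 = 477.58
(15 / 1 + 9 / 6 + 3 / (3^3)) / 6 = 2.77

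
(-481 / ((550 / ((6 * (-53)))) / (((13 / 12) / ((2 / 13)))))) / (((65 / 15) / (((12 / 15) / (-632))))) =-0.57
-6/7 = -0.86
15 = 15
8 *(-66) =-528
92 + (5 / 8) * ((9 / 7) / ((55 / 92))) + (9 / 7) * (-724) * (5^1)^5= -63994375 / 22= -2908835.23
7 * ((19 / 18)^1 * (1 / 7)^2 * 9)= 19 / 14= 1.36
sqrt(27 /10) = 3*sqrt(30) /10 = 1.64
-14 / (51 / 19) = -266 / 51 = -5.22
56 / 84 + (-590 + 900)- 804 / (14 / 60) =-65836 / 21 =-3135.05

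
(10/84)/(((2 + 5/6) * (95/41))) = 41/2261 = 0.02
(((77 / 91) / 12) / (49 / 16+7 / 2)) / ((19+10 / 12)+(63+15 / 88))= 3872 / 29911245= 0.00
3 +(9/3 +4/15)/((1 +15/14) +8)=7031/2115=3.32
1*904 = 904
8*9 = 72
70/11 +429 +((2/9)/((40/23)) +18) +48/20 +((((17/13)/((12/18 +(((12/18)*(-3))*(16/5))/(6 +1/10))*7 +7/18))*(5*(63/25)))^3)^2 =8930537276432789561858643905560901/63935492842009037300095687500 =139680.43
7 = 7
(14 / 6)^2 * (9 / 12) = 49 / 12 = 4.08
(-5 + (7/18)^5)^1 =-9431033/1889568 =-4.99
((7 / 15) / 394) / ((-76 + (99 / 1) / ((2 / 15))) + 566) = 7 / 7284075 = 0.00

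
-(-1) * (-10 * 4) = -40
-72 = -72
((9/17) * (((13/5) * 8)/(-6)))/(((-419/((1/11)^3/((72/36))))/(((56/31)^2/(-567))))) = -11648/1229980301055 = -0.00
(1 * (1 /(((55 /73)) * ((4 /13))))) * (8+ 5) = 12337 /220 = 56.08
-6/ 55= -0.11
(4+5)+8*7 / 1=65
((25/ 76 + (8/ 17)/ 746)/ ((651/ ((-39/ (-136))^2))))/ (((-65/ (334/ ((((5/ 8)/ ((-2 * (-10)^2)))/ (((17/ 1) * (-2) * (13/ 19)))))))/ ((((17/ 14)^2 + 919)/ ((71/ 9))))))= -21835571830417917/ 117513572784524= -185.81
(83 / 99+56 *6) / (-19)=-33347 / 1881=-17.73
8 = 8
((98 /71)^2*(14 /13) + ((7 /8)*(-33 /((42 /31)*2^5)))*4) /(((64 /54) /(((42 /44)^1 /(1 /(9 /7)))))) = -0.63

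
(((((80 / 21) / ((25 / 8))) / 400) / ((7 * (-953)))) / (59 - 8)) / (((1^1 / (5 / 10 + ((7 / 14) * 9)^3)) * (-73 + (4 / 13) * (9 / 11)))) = 0.00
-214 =-214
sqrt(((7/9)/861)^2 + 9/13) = sqrt(143377702)/14391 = 0.83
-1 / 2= -0.50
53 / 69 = 0.77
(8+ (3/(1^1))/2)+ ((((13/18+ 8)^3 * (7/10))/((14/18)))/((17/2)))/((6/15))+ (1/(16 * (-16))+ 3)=66323311/352512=188.14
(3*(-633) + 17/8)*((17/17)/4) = -15175/32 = -474.22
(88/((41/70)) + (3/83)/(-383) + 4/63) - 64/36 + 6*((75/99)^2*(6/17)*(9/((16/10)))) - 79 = 76.37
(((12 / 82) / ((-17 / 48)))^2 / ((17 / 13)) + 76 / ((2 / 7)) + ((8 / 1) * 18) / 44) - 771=-45568196815 / 90846283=-501.60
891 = 891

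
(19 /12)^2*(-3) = -7.52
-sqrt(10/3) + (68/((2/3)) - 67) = 35 - sqrt(30)/3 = 33.17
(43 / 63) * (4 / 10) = 86 / 315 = 0.27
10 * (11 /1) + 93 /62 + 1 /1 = 225 /2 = 112.50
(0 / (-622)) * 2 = 0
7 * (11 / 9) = 77 / 9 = 8.56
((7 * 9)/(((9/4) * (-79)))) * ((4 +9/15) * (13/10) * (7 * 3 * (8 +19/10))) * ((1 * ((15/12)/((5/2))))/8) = -27.54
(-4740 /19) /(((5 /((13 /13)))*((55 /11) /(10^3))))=-189600 /19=-9978.95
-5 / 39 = -0.13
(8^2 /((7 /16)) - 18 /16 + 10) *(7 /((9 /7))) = 60823 /72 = 844.76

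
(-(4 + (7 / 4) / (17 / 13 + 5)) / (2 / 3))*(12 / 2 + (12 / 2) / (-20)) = -36.57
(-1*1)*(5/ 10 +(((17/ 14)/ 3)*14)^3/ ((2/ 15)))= -12287/ 9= -1365.22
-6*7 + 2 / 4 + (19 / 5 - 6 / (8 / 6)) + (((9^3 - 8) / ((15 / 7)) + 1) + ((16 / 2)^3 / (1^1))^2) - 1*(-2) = 3936619 / 15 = 262441.27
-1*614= -614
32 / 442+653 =144329 / 221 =653.07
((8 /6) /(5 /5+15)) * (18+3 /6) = 37 /24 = 1.54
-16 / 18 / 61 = -8 / 549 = -0.01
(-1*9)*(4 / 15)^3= -64 / 375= -0.17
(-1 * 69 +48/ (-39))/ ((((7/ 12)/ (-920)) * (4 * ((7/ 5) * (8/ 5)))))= 7874625/ 637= 12362.05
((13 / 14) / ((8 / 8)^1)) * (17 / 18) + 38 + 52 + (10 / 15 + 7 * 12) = 44237 / 252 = 175.54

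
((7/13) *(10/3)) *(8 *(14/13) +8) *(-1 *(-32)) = 161280/169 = 954.32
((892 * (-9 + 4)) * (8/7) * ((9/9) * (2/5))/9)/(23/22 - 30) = 313984/40131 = 7.82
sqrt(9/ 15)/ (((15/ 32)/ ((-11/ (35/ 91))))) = -4576 * sqrt(15)/ 375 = -47.26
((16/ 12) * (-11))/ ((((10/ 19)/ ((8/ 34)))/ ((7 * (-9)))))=35112/ 85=413.08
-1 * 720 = -720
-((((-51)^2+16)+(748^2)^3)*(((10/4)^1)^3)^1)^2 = -479335065119781245089486192829058765625/64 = -7489610392496581954523222000000000000.00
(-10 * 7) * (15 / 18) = -175 / 3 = -58.33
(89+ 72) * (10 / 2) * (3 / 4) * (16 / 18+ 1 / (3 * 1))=8855 / 12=737.92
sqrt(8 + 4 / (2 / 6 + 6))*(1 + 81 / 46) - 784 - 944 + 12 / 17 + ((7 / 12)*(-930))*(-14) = 127*sqrt(779) / 437 + 99751 / 17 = 5875.82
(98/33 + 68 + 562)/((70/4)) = 5968/165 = 36.17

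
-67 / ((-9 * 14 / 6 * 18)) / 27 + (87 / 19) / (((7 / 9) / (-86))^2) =75990403207 / 1357398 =55982.40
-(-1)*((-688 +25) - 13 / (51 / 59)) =-34580 / 51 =-678.04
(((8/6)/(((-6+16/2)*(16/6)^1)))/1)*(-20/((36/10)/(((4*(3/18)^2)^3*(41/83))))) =-1025/1089126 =-0.00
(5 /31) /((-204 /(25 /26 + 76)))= -3335 /54808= -0.06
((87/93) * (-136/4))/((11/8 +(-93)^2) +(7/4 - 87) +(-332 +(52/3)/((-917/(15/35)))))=-50633072/13106397589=-0.00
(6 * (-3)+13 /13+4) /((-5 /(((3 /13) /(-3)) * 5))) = -1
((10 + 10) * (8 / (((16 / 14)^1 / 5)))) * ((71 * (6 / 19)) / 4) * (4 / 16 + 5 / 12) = 2615.79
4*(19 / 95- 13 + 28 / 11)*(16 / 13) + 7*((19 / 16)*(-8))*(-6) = 249189 / 715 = 348.52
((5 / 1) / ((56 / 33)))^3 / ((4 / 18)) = 40429125 / 351232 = 115.11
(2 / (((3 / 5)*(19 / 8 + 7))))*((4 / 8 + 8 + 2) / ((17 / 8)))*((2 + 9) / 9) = 4928 / 2295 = 2.15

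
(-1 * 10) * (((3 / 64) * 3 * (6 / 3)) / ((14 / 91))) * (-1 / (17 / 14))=4095 / 272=15.06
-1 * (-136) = 136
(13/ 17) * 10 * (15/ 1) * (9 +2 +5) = 31200/ 17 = 1835.29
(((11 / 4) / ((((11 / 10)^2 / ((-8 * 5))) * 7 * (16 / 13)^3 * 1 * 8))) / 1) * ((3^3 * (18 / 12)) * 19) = -670.04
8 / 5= 1.60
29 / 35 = 0.83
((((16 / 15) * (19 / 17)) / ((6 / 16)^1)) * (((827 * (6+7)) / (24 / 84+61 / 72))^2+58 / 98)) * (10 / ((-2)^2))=1749397310169695168 / 2444329377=715696225.98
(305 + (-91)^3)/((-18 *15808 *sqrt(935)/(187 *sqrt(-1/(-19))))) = 376633 *sqrt(17765)/13515840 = 3.71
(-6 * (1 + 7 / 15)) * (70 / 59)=-616 / 59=-10.44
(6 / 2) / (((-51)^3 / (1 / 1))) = -1 / 44217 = -0.00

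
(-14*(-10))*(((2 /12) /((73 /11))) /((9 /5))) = 3850 /1971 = 1.95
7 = 7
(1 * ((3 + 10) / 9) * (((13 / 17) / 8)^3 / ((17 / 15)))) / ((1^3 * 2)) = 142805 / 256576512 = 0.00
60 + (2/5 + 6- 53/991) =328747/4955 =66.35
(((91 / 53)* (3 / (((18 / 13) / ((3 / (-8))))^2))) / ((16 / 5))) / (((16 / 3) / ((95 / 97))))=7305025 / 336920576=0.02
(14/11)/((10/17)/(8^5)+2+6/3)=3899392/12255287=0.32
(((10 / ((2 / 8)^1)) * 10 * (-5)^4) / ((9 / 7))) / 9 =1750000 / 81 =21604.94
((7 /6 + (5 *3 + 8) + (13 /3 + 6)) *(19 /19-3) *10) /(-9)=230 /3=76.67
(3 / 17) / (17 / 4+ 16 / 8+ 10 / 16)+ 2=1894 / 935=2.03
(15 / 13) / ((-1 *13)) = -15 / 169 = -0.09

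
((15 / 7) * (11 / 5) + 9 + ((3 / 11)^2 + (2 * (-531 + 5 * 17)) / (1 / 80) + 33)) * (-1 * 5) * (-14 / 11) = -604022900 / 1331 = -453811.34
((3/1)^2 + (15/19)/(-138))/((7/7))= 7861/874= 8.99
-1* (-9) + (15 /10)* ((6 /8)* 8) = 18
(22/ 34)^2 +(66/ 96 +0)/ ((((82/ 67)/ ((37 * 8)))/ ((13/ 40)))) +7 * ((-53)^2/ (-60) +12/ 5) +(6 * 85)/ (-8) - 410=-4153077181/ 5687520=-730.21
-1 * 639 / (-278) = 639 / 278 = 2.30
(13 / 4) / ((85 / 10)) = 13 / 34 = 0.38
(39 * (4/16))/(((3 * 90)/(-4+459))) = 1183/72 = 16.43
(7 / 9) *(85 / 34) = 35 / 18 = 1.94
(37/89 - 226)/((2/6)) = -60231/89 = -676.75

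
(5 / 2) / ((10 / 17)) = 17 / 4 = 4.25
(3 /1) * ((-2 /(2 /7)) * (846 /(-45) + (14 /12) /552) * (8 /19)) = 2179051 /13110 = 166.21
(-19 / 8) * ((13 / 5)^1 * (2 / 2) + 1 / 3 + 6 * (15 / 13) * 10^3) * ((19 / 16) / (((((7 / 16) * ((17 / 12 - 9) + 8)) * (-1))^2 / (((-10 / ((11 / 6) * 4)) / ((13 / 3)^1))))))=421248809088 / 2277275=184979.33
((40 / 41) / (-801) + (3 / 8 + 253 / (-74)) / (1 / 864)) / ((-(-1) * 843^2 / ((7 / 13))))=-22369854556 / 11225781852129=-0.00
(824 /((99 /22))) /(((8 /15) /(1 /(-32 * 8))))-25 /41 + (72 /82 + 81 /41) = 14213 /15744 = 0.90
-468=-468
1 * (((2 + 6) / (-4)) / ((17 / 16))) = -32 / 17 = -1.88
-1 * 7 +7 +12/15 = 0.80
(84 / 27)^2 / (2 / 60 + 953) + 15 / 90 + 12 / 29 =26443939 / 44773506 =0.59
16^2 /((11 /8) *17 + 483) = 2048 /4051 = 0.51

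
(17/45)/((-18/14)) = -119/405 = -0.29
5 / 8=0.62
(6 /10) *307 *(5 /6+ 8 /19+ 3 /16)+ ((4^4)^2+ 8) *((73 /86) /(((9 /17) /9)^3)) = 3573111560375 /13072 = 273340847.64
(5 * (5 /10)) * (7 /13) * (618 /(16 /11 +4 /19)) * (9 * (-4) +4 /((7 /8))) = -5919925 /377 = -15702.72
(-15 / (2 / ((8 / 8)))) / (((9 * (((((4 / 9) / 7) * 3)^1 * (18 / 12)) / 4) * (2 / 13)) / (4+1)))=-2275 / 6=-379.17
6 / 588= 1 / 98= 0.01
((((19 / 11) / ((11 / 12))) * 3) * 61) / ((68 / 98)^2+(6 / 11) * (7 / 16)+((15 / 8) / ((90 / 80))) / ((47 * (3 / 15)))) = 113002277472 / 294087299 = 384.25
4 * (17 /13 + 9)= 536 /13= 41.23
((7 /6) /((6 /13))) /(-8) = -91 /288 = -0.32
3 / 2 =1.50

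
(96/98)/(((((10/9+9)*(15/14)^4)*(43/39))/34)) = 60928/26875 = 2.27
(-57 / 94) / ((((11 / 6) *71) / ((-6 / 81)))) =38 / 110121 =0.00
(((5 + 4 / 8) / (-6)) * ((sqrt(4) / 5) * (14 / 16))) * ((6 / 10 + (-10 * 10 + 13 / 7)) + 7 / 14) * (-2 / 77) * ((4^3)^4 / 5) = -7122976768 / 2625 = -2713514.96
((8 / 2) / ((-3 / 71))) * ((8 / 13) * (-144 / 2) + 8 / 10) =4118.73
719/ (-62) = -11.60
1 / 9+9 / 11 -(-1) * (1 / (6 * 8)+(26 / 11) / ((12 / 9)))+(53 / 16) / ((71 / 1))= 155735 / 56232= 2.77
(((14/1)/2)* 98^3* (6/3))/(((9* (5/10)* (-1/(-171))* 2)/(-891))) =-223068151152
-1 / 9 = -0.11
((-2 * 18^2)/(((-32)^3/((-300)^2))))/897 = 151875/76544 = 1.98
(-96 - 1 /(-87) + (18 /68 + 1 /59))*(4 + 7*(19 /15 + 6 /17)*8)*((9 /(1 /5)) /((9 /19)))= -3831757177106 /4450311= -861008.85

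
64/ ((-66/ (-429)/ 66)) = 27456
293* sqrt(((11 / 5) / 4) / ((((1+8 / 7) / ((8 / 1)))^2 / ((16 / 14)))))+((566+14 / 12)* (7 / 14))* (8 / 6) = 1245.36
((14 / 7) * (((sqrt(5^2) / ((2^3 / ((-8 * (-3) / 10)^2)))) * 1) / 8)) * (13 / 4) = 117 / 40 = 2.92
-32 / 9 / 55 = -32 / 495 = -0.06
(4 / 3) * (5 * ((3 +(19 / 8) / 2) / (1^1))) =335 / 12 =27.92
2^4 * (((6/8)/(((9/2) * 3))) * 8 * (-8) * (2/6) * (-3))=512/9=56.89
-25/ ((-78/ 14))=175/ 39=4.49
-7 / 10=-0.70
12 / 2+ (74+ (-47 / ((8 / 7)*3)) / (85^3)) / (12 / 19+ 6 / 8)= 23044420249 / 386898750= 59.56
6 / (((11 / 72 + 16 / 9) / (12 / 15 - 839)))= -1810512 / 695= -2605.05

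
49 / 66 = 0.74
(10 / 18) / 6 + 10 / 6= 95 / 54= 1.76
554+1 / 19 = 10527 / 19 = 554.05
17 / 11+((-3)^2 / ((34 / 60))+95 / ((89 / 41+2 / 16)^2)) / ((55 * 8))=688146463 / 424122732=1.62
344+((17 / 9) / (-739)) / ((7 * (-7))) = 112109273 / 325899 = 344.00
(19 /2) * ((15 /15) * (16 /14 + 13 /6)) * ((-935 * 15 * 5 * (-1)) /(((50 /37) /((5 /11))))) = 41529725 /56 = 741602.23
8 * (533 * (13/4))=13858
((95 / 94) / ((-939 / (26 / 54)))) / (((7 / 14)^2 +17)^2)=-9880 / 5673164751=-0.00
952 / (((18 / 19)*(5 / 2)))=18088 / 45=401.96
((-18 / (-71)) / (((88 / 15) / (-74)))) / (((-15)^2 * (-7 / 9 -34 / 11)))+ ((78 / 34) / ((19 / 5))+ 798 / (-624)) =-3066771031 / 4567336280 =-0.67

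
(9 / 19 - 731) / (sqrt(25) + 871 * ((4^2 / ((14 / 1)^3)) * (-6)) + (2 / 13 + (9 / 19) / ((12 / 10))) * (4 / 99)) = 1225440216 / 42691991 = 28.70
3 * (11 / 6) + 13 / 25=301 / 50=6.02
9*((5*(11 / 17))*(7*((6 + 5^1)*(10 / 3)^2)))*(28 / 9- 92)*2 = -677600000 / 153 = -4428758.17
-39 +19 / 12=-37.42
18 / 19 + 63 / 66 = 795 / 418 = 1.90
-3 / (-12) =1 / 4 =0.25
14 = 14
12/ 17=0.71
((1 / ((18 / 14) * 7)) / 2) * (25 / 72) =0.02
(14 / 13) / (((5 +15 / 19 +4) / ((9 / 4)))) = 399 / 1612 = 0.25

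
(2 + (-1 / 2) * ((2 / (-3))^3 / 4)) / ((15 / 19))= 209 / 81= 2.58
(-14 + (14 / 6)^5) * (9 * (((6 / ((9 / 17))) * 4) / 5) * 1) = 364616 / 81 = 4501.43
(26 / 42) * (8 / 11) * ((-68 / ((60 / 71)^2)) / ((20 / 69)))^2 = 50504521638493 / 1039500000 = 48585.40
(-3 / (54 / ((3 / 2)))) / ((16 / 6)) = -1 / 32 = -0.03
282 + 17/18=5093/18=282.94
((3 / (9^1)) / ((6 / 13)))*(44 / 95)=286 / 855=0.33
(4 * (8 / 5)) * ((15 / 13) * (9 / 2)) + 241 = 3565 / 13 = 274.23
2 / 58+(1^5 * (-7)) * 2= -405 / 29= -13.97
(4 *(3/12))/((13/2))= 2/13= 0.15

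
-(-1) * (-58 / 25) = -58 / 25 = -2.32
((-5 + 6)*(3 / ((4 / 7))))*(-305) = -6405 / 4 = -1601.25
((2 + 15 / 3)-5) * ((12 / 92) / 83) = 6 / 1909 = 0.00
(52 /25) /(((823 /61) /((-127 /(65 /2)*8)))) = -495808 /102875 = -4.82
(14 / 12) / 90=7 / 540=0.01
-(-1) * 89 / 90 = 89 / 90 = 0.99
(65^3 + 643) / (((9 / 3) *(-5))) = -91756 / 5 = -18351.20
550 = 550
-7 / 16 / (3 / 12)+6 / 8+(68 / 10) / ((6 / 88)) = 1481 / 15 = 98.73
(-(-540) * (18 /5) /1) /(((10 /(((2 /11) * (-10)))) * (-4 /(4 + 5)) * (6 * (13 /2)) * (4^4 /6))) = 2187 /4576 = 0.48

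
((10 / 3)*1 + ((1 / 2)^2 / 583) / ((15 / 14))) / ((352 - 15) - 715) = -58307 / 6611220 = -0.01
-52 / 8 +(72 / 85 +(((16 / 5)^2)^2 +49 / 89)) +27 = 239725811 / 1891250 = 126.76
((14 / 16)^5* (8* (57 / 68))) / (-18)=-319333 / 1671168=-0.19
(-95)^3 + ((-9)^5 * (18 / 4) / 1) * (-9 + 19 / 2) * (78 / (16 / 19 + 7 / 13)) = -5704100903 / 682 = -8363784.32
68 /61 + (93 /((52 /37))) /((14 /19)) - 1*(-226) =14073831 /44408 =316.92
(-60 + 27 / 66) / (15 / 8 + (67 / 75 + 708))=-393300 / 4691071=-0.08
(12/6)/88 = 1/44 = 0.02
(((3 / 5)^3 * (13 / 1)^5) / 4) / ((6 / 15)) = 10024911 / 200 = 50124.56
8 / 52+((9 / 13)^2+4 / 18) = 1301 / 1521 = 0.86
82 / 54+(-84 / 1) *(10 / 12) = -1849 / 27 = -68.48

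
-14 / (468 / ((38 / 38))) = -7 / 234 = -0.03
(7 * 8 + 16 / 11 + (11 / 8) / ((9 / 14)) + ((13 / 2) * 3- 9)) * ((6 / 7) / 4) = 27757 / 1848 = 15.02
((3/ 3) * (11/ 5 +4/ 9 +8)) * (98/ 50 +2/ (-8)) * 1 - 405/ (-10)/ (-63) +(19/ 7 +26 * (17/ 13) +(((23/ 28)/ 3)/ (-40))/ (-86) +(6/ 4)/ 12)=392974823/ 7224000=54.40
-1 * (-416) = 416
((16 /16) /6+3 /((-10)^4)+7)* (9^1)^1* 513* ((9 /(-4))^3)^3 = -128196994663958139 /2621440000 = -48903272.50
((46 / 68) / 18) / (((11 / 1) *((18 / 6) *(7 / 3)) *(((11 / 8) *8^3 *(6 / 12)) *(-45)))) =-0.00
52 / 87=0.60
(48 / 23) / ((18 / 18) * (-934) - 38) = -4 / 1863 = -0.00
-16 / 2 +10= 2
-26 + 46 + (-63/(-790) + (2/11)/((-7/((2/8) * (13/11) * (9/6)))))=26856517/1338260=20.07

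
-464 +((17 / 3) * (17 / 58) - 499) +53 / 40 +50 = -3166849 / 3480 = -910.01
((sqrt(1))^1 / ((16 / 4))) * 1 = 0.25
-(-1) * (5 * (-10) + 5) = -45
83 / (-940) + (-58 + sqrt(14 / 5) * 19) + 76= 16837 / 940 + 19 * sqrt(70) / 5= 49.70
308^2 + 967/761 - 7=72187144/761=94858.27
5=5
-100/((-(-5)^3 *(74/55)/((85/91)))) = -1870/3367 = -0.56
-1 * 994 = -994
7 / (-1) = -7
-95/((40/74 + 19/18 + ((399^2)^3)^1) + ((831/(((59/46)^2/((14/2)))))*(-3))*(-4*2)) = -220242870/9354393320896335799897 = -0.00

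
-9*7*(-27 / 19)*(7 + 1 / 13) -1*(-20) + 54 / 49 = 7923506 / 12103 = 654.67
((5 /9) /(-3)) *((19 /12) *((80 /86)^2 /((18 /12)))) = -76000 /449307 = -0.17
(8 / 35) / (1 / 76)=608 / 35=17.37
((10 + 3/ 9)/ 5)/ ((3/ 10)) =62/ 9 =6.89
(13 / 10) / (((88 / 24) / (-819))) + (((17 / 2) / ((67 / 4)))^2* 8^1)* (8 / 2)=-139314029 / 493790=-282.13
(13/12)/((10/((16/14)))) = 0.12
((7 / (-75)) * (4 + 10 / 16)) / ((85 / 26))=-3367 / 25500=-0.13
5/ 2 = 2.50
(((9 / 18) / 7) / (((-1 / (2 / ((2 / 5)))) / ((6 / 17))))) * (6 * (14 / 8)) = -45 / 34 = -1.32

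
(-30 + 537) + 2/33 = 16733/33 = 507.06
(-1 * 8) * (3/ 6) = -4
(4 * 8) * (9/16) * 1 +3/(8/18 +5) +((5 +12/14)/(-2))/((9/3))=5167/294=17.57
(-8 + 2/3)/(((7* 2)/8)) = -88/21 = -4.19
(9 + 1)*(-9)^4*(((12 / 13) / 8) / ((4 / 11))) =1082565 / 52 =20818.56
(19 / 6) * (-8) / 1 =-76 / 3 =-25.33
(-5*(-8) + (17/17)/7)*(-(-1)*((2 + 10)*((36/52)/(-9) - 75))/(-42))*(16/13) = 8776192/8281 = 1059.80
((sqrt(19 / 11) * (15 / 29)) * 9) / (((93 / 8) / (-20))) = -7200 * sqrt(209) / 9889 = -10.53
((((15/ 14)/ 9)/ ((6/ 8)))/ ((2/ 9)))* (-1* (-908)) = 4540/ 7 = 648.57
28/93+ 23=23.30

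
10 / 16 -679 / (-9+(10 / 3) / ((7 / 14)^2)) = -16231 / 104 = -156.07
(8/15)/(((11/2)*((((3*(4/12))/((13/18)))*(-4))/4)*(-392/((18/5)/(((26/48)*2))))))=8/13475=0.00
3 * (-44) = -132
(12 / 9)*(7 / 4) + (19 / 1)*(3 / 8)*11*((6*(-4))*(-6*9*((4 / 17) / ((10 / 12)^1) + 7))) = 188623513 / 255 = 739700.05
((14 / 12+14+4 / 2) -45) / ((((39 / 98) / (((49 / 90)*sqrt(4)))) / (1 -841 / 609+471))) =-566108123 / 15795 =-35840.97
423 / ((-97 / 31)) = -13113 / 97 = -135.19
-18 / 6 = -3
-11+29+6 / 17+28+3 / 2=1627 / 34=47.85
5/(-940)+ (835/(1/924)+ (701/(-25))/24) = 21757394903/28200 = 771538.83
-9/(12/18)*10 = -135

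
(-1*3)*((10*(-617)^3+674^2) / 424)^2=-4136225837907822987 / 44944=-92030656770821.98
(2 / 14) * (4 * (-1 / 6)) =-2 / 21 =-0.10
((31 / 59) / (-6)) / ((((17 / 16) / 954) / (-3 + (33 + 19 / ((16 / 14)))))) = -3677034 / 1003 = -3666.04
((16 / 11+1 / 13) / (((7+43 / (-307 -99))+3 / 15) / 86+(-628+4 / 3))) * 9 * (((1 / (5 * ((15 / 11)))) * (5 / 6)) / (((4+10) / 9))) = -7373511 / 4266173561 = -0.00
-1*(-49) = 49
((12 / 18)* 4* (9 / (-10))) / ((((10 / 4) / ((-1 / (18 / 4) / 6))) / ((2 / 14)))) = 8 / 1575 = 0.01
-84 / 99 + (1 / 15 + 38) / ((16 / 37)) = 76719 / 880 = 87.18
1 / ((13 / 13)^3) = 1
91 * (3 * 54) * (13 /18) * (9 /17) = 95823 /17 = 5636.65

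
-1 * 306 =-306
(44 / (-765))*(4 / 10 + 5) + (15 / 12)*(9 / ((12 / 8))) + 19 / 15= 21563 / 2550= 8.46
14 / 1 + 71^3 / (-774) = -347075 / 774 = -448.42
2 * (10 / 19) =20 / 19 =1.05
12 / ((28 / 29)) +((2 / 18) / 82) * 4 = 32117 / 2583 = 12.43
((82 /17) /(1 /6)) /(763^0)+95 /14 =35.73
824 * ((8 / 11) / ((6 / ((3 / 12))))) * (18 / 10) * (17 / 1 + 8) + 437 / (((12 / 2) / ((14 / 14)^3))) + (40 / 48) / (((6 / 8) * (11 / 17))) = 237241 / 198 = 1198.19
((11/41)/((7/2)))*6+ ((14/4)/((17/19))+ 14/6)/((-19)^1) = 0.13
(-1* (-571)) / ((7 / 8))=4568 / 7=652.57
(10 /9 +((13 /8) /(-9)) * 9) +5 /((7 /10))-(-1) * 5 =5861 /504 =11.63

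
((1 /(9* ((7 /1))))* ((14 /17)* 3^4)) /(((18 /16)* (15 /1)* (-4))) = -4 /255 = -0.02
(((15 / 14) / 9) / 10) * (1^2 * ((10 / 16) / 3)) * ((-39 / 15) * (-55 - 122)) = 767 / 672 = 1.14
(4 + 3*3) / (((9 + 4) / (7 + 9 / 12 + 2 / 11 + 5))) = 569 / 44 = 12.93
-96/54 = -16/9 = -1.78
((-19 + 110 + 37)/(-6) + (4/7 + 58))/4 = 391/42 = 9.31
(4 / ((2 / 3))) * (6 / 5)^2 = 8.64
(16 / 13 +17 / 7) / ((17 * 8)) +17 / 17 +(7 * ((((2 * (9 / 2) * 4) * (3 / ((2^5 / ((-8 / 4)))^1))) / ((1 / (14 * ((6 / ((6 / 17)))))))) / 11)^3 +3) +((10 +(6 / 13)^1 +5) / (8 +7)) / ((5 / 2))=-4489835763451821 / 205905700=-21805300.99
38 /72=19 /36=0.53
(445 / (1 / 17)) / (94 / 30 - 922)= -113475 / 13783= -8.23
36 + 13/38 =1381/38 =36.34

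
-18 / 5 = -3.60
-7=-7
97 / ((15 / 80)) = 517.33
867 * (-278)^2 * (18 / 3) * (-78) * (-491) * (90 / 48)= 28869369996870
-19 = -19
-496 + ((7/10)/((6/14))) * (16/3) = -21928/45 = -487.29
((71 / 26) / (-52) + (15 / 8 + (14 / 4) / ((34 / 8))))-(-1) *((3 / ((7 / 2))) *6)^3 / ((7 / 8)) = 1090593906 / 6898073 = 158.10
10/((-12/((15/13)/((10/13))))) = -5/4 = -1.25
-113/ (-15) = 113/ 15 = 7.53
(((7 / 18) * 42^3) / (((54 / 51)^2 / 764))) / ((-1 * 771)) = -530131196 / 20817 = -25466.26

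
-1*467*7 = -3269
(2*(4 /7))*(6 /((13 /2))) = 96 /91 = 1.05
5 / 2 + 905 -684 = 447 / 2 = 223.50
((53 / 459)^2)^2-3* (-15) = 45.00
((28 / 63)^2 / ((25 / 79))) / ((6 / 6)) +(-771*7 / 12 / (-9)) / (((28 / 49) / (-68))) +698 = -42509369 / 8100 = -5248.07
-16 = -16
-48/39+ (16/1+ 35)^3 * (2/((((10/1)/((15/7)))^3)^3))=-131345769043/134296804096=-0.98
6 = 6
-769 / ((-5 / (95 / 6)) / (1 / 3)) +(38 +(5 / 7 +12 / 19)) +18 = 2080549 / 2394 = 869.07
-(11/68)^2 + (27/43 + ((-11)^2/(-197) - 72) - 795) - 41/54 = -917744458157/1057587408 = -867.77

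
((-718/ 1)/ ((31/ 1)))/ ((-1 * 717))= 718/ 22227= 0.03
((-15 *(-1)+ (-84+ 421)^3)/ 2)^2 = 366201192595456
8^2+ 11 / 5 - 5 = 306 / 5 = 61.20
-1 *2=-2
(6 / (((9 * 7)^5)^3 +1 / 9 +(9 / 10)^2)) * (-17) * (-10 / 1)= 918000 / 879732732574030927347535507129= 0.00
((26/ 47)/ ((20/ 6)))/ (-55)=-39/ 12925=-0.00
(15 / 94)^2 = 225 / 8836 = 0.03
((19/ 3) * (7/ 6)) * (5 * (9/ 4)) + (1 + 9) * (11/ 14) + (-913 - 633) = -81481/ 56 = -1455.02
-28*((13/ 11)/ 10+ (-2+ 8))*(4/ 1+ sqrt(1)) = -9422/ 11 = -856.55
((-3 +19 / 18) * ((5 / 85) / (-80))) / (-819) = -1 / 572832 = -0.00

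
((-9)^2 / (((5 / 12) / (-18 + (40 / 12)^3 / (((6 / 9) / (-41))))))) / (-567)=82648 / 105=787.12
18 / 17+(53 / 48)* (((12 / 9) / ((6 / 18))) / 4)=1765 / 816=2.16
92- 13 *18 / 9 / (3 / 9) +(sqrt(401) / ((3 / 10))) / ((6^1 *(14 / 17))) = 85 *sqrt(401) / 126 +14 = 27.51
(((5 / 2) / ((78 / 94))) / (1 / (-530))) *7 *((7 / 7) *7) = -3051475 / 39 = -78242.95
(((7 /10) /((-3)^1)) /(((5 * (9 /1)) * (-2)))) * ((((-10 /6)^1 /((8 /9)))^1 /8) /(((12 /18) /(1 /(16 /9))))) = -21 /40960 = -0.00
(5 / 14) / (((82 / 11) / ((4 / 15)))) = 11 / 861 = 0.01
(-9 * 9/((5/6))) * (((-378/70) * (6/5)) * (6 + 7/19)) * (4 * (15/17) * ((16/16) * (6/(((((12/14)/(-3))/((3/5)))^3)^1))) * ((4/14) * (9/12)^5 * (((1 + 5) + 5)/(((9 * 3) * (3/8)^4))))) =-1098820.18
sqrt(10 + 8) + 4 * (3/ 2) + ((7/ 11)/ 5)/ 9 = 3 * sqrt(2) + 2977/ 495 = 10.26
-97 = -97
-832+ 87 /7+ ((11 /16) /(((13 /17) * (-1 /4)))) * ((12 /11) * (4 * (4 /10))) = -375761 /455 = -825.85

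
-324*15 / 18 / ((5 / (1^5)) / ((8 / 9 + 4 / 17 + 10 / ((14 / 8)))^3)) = -785733016448 / 45499293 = -17269.13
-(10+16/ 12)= -34/ 3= -11.33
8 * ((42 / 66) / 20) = 14 / 55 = 0.25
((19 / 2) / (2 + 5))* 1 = 19 / 14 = 1.36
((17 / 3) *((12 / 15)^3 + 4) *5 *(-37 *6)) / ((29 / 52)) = -36894624 / 725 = -50889.14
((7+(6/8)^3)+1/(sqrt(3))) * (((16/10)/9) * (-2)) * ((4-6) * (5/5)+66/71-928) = 351808 * sqrt(3)/3195+522215/213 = 2642.43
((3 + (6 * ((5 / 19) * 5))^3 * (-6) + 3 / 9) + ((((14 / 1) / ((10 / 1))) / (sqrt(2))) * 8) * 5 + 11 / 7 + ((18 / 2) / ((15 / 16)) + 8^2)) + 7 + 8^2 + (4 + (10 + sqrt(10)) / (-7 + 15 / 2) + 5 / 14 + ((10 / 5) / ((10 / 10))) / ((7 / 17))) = -3995074871 / 1440390 + 2 * sqrt(10) + 28 * sqrt(2) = -2727.68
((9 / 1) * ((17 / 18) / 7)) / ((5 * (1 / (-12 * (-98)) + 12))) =1428 / 70565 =0.02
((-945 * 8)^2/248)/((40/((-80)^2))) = 1143072000/31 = 36873290.32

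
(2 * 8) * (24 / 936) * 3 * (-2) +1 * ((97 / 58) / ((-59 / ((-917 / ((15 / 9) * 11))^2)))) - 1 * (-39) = -4626263011 / 134570150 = -34.38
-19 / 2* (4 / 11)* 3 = -114 / 11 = -10.36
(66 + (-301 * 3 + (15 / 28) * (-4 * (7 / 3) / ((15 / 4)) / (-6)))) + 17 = -7378 / 9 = -819.78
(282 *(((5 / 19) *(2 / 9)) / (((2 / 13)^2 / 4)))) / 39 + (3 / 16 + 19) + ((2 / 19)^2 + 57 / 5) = 26527583 / 259920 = 102.06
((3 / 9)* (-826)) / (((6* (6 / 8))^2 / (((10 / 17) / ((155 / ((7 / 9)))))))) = -46256 / 1152549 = -0.04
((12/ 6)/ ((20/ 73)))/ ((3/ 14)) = 34.07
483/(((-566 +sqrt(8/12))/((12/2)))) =-2460402/480533-1449 * sqrt(6)/480533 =-5.13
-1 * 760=-760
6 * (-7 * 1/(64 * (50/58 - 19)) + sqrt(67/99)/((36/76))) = 609/16832 + 38 * sqrt(737)/99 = 10.46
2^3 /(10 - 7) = 8 /3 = 2.67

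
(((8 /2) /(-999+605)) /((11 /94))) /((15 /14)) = -2632 /32505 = -0.08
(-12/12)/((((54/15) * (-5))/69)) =23/6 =3.83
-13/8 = -1.62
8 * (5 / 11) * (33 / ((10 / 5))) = 60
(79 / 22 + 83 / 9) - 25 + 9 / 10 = -5587 / 495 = -11.29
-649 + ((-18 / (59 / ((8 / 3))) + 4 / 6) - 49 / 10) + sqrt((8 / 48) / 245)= -1157663 / 1770 + sqrt(30) / 210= -654.02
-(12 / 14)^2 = -36 / 49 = -0.73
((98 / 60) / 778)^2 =2401 / 544755600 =0.00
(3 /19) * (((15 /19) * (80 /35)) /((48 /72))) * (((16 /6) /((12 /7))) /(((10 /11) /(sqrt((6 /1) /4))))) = 132 * sqrt(6) /361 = 0.90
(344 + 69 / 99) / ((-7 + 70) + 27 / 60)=227500 / 41877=5.43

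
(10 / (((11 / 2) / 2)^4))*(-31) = -79360 / 14641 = -5.42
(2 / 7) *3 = 6 / 7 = 0.86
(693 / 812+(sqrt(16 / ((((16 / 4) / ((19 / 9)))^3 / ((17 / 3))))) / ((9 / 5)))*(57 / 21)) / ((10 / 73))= 7227 / 1160+26353*sqrt(969) / 20412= 46.42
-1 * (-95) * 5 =475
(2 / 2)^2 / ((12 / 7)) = 7 / 12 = 0.58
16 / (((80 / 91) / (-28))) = -2548 / 5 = -509.60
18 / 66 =0.27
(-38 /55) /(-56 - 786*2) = 19 /44770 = 0.00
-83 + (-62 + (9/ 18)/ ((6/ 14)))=-863/ 6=-143.83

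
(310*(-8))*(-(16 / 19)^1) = 2088.42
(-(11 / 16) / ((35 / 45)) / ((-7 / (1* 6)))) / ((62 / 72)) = 2673 / 3038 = 0.88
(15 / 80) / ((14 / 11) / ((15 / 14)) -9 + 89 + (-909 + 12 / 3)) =-495 / 2174864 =-0.00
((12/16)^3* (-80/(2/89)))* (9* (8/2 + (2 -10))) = 108135/2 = 54067.50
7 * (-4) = -28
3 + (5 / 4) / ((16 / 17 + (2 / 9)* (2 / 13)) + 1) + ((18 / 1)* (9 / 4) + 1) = 709307 / 15716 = 45.13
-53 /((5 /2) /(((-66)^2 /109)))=-461736 /545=-847.22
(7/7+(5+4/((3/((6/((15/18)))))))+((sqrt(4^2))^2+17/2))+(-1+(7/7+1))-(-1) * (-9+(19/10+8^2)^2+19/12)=328237/75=4376.49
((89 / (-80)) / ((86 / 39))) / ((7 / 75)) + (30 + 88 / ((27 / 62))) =58948357 / 260064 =226.67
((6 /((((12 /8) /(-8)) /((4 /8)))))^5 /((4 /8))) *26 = -54525952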